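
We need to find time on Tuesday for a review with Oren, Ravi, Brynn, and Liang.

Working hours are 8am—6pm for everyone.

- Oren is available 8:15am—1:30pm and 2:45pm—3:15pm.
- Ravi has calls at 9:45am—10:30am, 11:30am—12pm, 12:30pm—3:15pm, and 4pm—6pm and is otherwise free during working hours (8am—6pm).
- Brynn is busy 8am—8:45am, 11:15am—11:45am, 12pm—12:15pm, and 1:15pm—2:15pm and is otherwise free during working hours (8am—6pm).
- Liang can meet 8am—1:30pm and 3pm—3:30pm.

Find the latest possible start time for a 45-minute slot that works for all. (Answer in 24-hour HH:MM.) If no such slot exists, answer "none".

10:30

Ravi free within 08:00–18:00: 08:00–09:45, 10:30–11:30, 12:00–12:30, 15:15–16:00.
Brynn free within 08:00–18:00: 08:45–11:15, 11:45–12:00, 12:15–13:15, 14:15–18:00.
Oren ∩ Ravi: 08:15–09:45, 10:30–11:30, 12:00–12:30.
Oren ∩ Ravi ∩ Brynn: 08:45–09:45, 10:30–11:15, 12:15–12:30.
Oren ∩ Ravi ∩ Brynn ∩ Liang: 08:45–09:45, 10:30–11:15, 12:15–12:30.
Windows ≥ 45 min: 08:45–09:45, 10:30–11:15.
Latest start in the last window 10:30–11:15 is 11:15 − 45 min = 10:30.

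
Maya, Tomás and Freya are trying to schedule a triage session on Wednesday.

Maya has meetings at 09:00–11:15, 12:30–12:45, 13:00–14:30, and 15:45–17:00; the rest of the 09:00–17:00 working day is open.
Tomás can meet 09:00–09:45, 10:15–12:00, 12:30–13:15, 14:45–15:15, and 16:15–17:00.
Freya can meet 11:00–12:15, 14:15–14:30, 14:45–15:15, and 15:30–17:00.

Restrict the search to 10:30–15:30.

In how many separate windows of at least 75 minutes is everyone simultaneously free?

0

Maya free within 09:00–17:00: 11:15–12:30, 12:45–13:00, 14:30–15:45.
Maya ∩ Tomás: 11:15–12:00, 12:45–13:00, 14:45–15:15.
Maya ∩ Tomás ∩ Freya: 11:15–12:00, 14:45–15:15.
Restricted to 10:30–15:30: 11:15–12:00, 14:45–15:15.
Windows ≥ 75 min: (none).
That's 0 windows.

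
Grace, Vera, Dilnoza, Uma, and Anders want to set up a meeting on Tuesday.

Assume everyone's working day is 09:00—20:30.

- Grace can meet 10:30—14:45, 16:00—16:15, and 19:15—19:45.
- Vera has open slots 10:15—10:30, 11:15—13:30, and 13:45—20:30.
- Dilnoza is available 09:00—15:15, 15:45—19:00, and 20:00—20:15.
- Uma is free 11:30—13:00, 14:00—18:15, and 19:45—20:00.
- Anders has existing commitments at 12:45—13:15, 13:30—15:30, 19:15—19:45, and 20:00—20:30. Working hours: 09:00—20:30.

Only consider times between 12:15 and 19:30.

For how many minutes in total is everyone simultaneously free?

45 minutes

Anders free within 09:00–20:30: 09:00–12:45, 13:15–13:30, 15:30–19:15, 19:45–20:00.
Grace ∩ Vera: 11:15–13:30, 13:45–14:45, 16:00–16:15, 19:15–19:45.
Grace ∩ Vera ∩ Dilnoza: 11:15–13:30, 13:45–14:45, 16:00–16:15.
Grace ∩ Vera ∩ Dilnoza ∩ Uma: 11:30–13:00, 14:00–14:45, 16:00–16:15.
Grace ∩ Vera ∩ Dilnoza ∩ Uma ∩ Anders: 11:30–12:45, 16:00–16:15.
Restricted to 12:15–19:30: 12:15–12:45, 16:00–16:15.
Total common minutes: 30 + 15 = 45.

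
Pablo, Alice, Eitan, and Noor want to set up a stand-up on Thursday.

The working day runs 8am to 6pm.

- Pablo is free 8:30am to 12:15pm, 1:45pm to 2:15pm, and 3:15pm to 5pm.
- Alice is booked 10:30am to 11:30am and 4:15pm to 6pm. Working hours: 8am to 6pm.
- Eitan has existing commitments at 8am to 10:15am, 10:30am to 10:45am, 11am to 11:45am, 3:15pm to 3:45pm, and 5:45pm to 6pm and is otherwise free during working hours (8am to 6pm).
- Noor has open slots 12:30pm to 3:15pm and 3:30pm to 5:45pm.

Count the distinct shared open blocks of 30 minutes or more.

2

Alice free within 08:00–18:00: 08:00–10:30, 11:30–16:15.
Eitan free within 08:00–18:00: 10:15–10:30, 10:45–11:00, 11:45–15:15, 15:45–17:45.
Pablo ∩ Alice: 08:30–10:30, 11:30–12:15, 13:45–14:15, 15:15–16:15.
Pablo ∩ Alice ∩ Eitan: 10:15–10:30, 11:45–12:15, 13:45–14:15, 15:45–16:15.
Pablo ∩ Alice ∩ Eitan ∩ Noor: 13:45–14:15, 15:45–16:15.
Windows ≥ 30 min: 13:45–14:15, 15:45–16:15.
That's 2 windows.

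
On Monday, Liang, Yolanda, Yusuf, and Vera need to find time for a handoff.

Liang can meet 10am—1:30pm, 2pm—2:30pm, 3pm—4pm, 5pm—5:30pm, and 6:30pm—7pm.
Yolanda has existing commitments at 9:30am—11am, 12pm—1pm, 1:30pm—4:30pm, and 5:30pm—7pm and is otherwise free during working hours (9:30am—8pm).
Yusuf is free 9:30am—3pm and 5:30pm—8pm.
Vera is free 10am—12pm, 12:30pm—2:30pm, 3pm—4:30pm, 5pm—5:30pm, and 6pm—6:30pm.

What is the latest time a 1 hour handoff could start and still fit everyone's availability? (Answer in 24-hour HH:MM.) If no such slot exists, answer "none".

11:00

Yolanda free within 09:30–20:00: 11:00–12:00, 13:00–13:30, 16:30–17:30, 19:00–20:00.
Liang ∩ Yolanda: 11:00–12:00, 13:00–13:30, 17:00–17:30.
Liang ∩ Yolanda ∩ Yusuf: 11:00–12:00, 13:00–13:30.
Liang ∩ Yolanda ∩ Yusuf ∩ Vera: 11:00–12:00, 13:00–13:30.
Windows ≥ 60 min: 11:00–12:00.
Latest start in the last window 11:00–12:00 is 12:00 − 60 min = 11:00.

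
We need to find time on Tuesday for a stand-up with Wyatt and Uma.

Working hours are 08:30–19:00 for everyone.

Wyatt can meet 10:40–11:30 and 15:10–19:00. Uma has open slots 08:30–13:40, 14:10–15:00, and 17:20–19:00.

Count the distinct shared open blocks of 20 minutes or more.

Wyatt ∩ Uma: 10:40–11:30, 17:20–19:00.
Windows ≥ 20 min: 10:40–11:30, 17:20–19:00.
That's 2 windows.

2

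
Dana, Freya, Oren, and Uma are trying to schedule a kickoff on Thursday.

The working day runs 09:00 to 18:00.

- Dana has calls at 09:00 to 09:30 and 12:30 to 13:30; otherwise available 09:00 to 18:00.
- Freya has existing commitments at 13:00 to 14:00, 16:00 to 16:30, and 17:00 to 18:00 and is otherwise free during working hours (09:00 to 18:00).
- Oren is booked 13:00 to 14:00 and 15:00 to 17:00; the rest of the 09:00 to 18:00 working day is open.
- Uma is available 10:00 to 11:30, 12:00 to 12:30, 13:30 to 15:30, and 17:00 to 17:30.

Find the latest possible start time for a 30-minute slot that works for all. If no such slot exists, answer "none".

14:30

Dana free within 09:00–18:00: 09:30–12:30, 13:30–18:00.
Freya free within 09:00–18:00: 09:00–13:00, 14:00–16:00, 16:30–17:00.
Oren free within 09:00–18:00: 09:00–13:00, 14:00–15:00, 17:00–18:00.
Dana ∩ Freya: 09:30–12:30, 14:00–16:00, 16:30–17:00.
Dana ∩ Freya ∩ Oren: 09:30–12:30, 14:00–15:00.
Dana ∩ Freya ∩ Oren ∩ Uma: 10:00–11:30, 12:00–12:30, 14:00–15:00.
Windows ≥ 30 min: 10:00–11:30, 12:00–12:30, 14:00–15:00.
Latest start in the last window 14:00–15:00 is 15:00 − 30 min = 14:30.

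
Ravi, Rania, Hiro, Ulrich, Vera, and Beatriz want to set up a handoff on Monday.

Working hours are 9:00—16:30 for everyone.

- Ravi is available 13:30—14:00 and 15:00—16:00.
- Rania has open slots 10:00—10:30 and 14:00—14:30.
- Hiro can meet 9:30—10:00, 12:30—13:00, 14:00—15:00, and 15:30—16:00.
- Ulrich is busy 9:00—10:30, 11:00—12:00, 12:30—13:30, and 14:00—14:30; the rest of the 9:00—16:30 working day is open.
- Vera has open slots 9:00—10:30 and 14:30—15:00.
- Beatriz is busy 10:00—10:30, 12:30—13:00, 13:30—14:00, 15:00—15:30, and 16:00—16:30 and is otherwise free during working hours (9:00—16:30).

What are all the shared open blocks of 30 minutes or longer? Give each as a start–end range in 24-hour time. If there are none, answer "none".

Ulrich free within 09:00–16:30: 10:30–11:00, 12:00–12:30, 13:30–14:00, 14:30–16:30.
Beatriz free within 09:00–16:30: 09:00–10:00, 10:30–12:30, 13:00–13:30, 14:00–15:00, 15:30–16:00.
Ravi ∩ Rania: (none).
Ravi ∩ Rania ∩ Hiro: (none).
Ravi ∩ Rania ∩ Hiro ∩ Ulrich: (none).
Ravi ∩ Rania ∩ Hiro ∩ Ulrich ∩ Vera: (none).
Ravi ∩ Rania ∩ Hiro ∩ Ulrich ∩ Vera ∩ Beatriz: (none).
Windows ≥ 30 min: (none).

none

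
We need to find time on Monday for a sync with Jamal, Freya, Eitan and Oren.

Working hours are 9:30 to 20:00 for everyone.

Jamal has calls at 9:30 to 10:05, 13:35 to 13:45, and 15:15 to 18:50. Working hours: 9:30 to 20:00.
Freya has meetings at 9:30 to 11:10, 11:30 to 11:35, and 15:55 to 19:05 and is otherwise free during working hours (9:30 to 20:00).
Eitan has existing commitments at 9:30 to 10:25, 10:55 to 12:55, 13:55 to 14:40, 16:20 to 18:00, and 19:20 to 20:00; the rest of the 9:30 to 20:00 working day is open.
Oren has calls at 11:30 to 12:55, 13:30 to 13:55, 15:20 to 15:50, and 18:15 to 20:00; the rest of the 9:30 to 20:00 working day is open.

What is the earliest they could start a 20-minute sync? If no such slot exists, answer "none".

Jamal free within 09:30–20:00: 10:05–13:35, 13:45–15:15, 18:50–20:00.
Freya free within 09:30–20:00: 11:10–11:30, 11:35–15:55, 19:05–20:00.
Eitan free within 09:30–20:00: 10:25–10:55, 12:55–13:55, 14:40–16:20, 18:00–19:20.
Oren free within 09:30–20:00: 09:30–11:30, 12:55–13:30, 13:55–15:20, 15:50–18:15.
Jamal ∩ Freya: 11:10–11:30, 11:35–13:35, 13:45–15:15, 19:05–20:00.
Jamal ∩ Freya ∩ Eitan: 12:55–13:35, 13:45–13:55, 14:40–15:15, 19:05–19:20.
Jamal ∩ Freya ∩ Eitan ∩ Oren: 12:55–13:30, 14:40–15:15.
Windows ≥ 20 min: 12:55–13:30, 14:40–15:15.
Earliest such window starts at 12:55.

12:55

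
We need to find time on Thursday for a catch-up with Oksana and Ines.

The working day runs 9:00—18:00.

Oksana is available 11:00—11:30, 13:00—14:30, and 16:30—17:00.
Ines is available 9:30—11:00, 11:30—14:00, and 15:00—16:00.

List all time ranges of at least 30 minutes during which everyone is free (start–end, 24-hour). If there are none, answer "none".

13:00–14:00

Oksana ∩ Ines: 13:00–14:00.
Windows ≥ 30 min: 13:00–14:00.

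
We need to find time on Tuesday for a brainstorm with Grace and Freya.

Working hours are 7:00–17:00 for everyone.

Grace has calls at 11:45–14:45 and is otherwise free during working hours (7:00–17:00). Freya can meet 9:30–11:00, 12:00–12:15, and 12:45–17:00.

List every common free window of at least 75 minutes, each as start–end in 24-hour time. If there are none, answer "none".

Grace free within 07:00–17:00: 07:00–11:45, 14:45–17:00.
Grace ∩ Freya: 09:30–11:00, 14:45–17:00.
Windows ≥ 75 min: 09:30–11:00, 14:45–17:00.

09:30–11:00, 14:45–17:00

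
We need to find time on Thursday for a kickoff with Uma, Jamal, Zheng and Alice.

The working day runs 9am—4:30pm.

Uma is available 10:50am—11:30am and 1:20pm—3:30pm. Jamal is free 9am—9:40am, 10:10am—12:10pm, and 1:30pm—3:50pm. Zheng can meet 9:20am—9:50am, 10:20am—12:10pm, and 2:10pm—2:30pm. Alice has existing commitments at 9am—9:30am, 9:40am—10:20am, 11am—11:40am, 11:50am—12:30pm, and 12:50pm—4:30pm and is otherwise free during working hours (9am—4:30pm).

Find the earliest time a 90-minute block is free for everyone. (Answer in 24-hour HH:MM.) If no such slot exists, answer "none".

Alice free within 09:00–16:30: 09:30–09:40, 10:20–11:00, 11:40–11:50, 12:30–12:50.
Uma ∩ Jamal: 10:50–11:30, 13:30–15:30.
Uma ∩ Jamal ∩ Zheng: 10:50–11:30, 14:10–14:30.
Uma ∩ Jamal ∩ Zheng ∩ Alice: 10:50–11:00.
Windows ≥ 90 min: (none).

none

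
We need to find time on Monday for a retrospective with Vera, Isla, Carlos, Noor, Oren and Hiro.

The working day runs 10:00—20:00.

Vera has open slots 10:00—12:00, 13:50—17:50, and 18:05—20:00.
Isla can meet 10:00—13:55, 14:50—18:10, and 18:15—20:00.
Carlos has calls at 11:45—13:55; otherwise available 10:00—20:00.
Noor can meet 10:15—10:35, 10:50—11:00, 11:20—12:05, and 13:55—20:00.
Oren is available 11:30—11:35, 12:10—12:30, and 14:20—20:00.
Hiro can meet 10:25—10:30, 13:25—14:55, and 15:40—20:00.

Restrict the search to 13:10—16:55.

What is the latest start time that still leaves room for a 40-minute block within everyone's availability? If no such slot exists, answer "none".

Carlos free within 10:00–20:00: 10:00–11:45, 13:55–20:00.
Vera ∩ Isla: 10:00–12:00, 13:50–13:55, 14:50–17:50, 18:05–18:10, 18:15–20:00.
Vera ∩ Isla ∩ Carlos: 10:00–11:45, 14:50–17:50, 18:05–18:10, 18:15–20:00.
Vera ∩ Isla ∩ Carlos ∩ Noor: 10:15–10:35, 10:50–11:00, 11:20–11:45, 14:50–17:50, 18:05–18:10, 18:15–20:00.
Vera ∩ Isla ∩ Carlos ∩ Noor ∩ Oren: 11:30–11:35, 14:50–17:50, 18:05–18:10, 18:15–20:00.
Vera ∩ Isla ∩ Carlos ∩ Noor ∩ Oren ∩ Hiro: 14:50–14:55, 15:40–17:50, 18:05–18:10, 18:15–20:00.
Restricted to 13:10–16:55: 14:50–14:55, 15:40–16:55.
Windows ≥ 40 min: 15:40–16:55.
Latest start in the last window 15:40–16:55 is 16:55 − 40 min = 16:15.

16:15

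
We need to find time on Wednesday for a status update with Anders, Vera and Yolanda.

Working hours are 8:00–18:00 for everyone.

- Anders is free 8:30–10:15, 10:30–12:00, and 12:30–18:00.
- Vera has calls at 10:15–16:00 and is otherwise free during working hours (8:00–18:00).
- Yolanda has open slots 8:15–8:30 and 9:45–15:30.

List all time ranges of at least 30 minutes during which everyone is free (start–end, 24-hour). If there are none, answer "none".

Vera free within 08:00–18:00: 08:00–10:15, 16:00–18:00.
Anders ∩ Vera: 08:30–10:15, 16:00–18:00.
Anders ∩ Vera ∩ Yolanda: 09:45–10:15.
Windows ≥ 30 min: 09:45–10:15.

09:45–10:15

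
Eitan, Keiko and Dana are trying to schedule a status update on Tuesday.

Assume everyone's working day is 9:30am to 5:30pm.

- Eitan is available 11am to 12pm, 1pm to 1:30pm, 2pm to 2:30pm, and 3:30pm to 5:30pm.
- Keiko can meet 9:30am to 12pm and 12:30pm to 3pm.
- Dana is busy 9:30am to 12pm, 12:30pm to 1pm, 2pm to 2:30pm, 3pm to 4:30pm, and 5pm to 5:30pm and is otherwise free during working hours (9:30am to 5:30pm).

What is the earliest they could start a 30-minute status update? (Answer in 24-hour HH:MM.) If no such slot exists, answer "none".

Dana free within 09:30–17:30: 12:00–12:30, 13:00–14:00, 14:30–15:00, 16:30–17:00.
Eitan ∩ Keiko: 11:00–12:00, 13:00–13:30, 14:00–14:30.
Eitan ∩ Keiko ∩ Dana: 13:00–13:30.
Windows ≥ 30 min: 13:00–13:30.
Earliest such window starts at 13:00.

13:00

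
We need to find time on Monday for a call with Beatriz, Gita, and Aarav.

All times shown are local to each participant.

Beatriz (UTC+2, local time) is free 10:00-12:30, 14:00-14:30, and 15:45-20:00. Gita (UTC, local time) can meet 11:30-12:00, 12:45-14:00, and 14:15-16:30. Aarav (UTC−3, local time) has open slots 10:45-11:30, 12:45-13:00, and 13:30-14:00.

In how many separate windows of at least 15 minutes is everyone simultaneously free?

3

Beatriz → UTC: 08:00–10:30, 12:00–12:30, 13:45–18:00.
Gita → UTC: 11:30–12:00, 12:45–14:00, 14:15–16:30.
Aarav → UTC: 13:45–14:30, 15:45–16:00, 16:30–17:00.
Beatriz ∩ Gita: 13:45–14:00, 14:15–16:30.
Beatriz ∩ Gita ∩ Aarav: 13:45–14:00, 14:15–14:30, 15:45–16:00.
Windows ≥ 15 min: 13:45–14:00, 14:15–14:30, 15:45–16:00.
That's 3 windows.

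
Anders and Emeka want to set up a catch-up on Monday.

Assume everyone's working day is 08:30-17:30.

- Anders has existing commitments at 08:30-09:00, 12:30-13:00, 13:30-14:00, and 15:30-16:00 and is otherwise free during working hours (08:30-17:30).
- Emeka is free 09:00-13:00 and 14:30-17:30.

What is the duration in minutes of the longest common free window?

Anders free within 08:30–17:30: 09:00–12:30, 13:00–13:30, 14:00–15:30, 16:00–17:30.
Anders ∩ Emeka: 09:00–12:30, 14:30–15:30, 16:00–17:30.
Common window lengths: 210, 60, 90 min; longest is 210.

210 minutes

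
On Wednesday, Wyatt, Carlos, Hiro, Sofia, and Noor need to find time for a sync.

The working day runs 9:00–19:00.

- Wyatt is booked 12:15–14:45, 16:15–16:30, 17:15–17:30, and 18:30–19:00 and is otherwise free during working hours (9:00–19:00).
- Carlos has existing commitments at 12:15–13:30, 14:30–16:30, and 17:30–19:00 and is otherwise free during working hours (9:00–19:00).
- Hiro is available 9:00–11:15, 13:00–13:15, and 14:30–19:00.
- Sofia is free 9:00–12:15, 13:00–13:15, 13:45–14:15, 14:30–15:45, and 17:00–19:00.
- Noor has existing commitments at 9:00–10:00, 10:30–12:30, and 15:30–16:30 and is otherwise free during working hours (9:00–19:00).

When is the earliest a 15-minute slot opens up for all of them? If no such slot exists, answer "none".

Wyatt free within 09:00–19:00: 09:00–12:15, 14:45–16:15, 16:30–17:15, 17:30–18:30.
Carlos free within 09:00–19:00: 09:00–12:15, 13:30–14:30, 16:30–17:30.
Noor free within 09:00–19:00: 10:00–10:30, 12:30–15:30, 16:30–19:00.
Wyatt ∩ Carlos: 09:00–12:15, 16:30–17:15.
Wyatt ∩ Carlos ∩ Hiro: 09:00–11:15, 16:30–17:15.
Wyatt ∩ Carlos ∩ Hiro ∩ Sofia: 09:00–11:15, 17:00–17:15.
Wyatt ∩ Carlos ∩ Hiro ∩ Sofia ∩ Noor: 10:00–10:30, 17:00–17:15.
Windows ≥ 15 min: 10:00–10:30, 17:00–17:15.
Earliest such window starts at 10:00.

10:00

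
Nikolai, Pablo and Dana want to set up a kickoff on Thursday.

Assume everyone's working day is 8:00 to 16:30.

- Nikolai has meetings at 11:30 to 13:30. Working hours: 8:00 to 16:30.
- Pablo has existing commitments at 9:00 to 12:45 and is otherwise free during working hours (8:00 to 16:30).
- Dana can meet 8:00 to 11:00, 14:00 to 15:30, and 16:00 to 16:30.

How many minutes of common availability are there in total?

Nikolai free within 08:00–16:30: 08:00–11:30, 13:30–16:30.
Pablo free within 08:00–16:30: 08:00–09:00, 12:45–16:30.
Nikolai ∩ Pablo: 08:00–09:00, 13:30–16:30.
Nikolai ∩ Pablo ∩ Dana: 08:00–09:00, 14:00–15:30, 16:00–16:30.
Total common minutes: 60 + 90 + 30 = 180.

180 minutes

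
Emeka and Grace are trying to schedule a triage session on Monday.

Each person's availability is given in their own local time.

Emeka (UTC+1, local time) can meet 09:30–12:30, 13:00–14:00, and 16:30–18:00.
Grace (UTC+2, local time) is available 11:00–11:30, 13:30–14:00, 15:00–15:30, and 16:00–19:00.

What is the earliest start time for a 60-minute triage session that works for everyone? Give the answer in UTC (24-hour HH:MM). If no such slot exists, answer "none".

Emeka → UTC: 08:30–11:30, 12:00–13:00, 15:30–17:00.
Grace → UTC: 09:00–09:30, 11:30–12:00, 13:00–13:30, 14:00–17:00.
Emeka ∩ Grace: 09:00–09:30, 15:30–17:00.
Windows ≥ 60 min: 15:30–17:00.
Earliest such window starts at 15:30.

15:30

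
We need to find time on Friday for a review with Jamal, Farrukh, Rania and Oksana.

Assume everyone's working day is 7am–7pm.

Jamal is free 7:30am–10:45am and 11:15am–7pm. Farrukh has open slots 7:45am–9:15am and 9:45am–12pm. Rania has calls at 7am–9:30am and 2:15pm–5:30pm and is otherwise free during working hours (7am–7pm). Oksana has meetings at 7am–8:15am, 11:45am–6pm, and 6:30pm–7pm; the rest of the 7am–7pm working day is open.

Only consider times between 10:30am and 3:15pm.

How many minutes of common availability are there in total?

Rania free within 07:00–19:00: 09:30–14:15, 17:30–19:00.
Oksana free within 07:00–19:00: 08:15–11:45, 18:00–18:30.
Jamal ∩ Farrukh: 07:45–09:15, 09:45–10:45, 11:15–12:00.
Jamal ∩ Farrukh ∩ Rania: 09:45–10:45, 11:15–12:00.
Jamal ∩ Farrukh ∩ Rania ∩ Oksana: 09:45–10:45, 11:15–11:45.
Restricted to 10:30–15:15: 10:30–10:45, 11:15–11:45.
Total common minutes: 15 + 30 = 45.

45 minutes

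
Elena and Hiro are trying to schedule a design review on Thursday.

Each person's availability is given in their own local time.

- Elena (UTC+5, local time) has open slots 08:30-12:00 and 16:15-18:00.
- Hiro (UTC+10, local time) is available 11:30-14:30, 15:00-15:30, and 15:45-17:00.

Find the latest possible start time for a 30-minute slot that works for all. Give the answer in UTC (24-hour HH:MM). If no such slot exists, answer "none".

Elena → UTC: 03:30–07:00, 11:15–13:00.
Hiro → UTC: 01:30–04:30, 05:00–05:30, 05:45–07:00.
Elena ∩ Hiro: 03:30–04:30, 05:00–05:30, 05:45–07:00.
Windows ≥ 30 min: 03:30–04:30, 05:00–05:30, 05:45–07:00.
Latest start in the last window 05:45–07:00 is 07:00 − 30 min = 06:30.

06:30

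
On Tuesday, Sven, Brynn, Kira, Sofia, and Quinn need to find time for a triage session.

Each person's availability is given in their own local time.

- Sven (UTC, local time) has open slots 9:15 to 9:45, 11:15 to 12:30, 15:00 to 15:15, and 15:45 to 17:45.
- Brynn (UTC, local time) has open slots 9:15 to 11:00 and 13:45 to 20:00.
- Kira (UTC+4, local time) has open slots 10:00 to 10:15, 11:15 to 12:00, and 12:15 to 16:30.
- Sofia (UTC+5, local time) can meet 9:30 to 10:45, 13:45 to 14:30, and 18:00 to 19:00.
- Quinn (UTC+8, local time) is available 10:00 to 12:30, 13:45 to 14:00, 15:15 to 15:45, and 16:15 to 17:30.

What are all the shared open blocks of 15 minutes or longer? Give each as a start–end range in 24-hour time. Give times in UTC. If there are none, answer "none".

Sven → UTC: 09:15–09:45, 11:15–12:30, 15:00–15:15, 15:45–17:45.
Brynn → UTC: 09:15–11:00, 13:45–20:00.
Kira → UTC: 06:00–06:15, 07:15–08:00, 08:15–12:30.
Sofia → UTC: 04:30–05:45, 08:45–09:30, 13:00–14:00.
Quinn → UTC: 02:00–04:30, 05:45–06:00, 07:15–07:45, 08:15–09:30.
Sven ∩ Brynn: 09:15–09:45, 15:00–15:15, 15:45–17:45.
Sven ∩ Brynn ∩ Kira: 09:15–09:45.
Sven ∩ Brynn ∩ Kira ∩ Sofia: 09:15–09:30.
Sven ∩ Brynn ∩ Kira ∩ Sofia ∩ Quinn: 09:15–09:30.
Windows ≥ 15 min: 09:15–09:30.

09:15–09:30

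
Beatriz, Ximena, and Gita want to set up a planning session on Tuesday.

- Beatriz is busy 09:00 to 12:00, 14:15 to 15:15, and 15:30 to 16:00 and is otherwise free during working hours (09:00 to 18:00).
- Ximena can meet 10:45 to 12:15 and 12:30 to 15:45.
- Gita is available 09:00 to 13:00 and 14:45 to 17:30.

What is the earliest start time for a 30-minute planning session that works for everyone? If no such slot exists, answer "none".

Beatriz free within 09:00–18:00: 12:00–14:15, 15:15–15:30, 16:00–18:00.
Beatriz ∩ Ximena: 12:00–12:15, 12:30–14:15, 15:15–15:30.
Beatriz ∩ Ximena ∩ Gita: 12:00–12:15, 12:30–13:00, 15:15–15:30.
Windows ≥ 30 min: 12:30–13:00.
Earliest such window starts at 12:30.

12:30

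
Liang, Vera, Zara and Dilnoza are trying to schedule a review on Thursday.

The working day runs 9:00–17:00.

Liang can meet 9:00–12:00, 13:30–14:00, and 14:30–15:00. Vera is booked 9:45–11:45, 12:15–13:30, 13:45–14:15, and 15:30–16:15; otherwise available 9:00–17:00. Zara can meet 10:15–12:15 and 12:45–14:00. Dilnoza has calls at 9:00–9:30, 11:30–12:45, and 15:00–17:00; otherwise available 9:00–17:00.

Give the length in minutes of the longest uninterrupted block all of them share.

15 minutes

Vera free within 09:00–17:00: 09:00–09:45, 11:45–12:15, 13:30–13:45, 14:15–15:30, 16:15–17:00.
Dilnoza free within 09:00–17:00: 09:30–11:30, 12:45–15:00.
Liang ∩ Vera: 09:00–09:45, 11:45–12:00, 13:30–13:45, 14:30–15:00.
Liang ∩ Vera ∩ Zara: 11:45–12:00, 13:30–13:45.
Liang ∩ Vera ∩ Zara ∩ Dilnoza: 13:30–13:45.
Single common window of 15 minutes.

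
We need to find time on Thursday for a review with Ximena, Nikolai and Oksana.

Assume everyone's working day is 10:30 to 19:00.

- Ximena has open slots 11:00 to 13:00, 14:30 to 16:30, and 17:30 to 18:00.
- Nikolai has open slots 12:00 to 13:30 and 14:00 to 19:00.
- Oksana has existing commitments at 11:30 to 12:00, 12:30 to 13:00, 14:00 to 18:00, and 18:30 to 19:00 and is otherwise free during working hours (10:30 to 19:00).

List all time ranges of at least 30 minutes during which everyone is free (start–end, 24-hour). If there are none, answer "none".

Oksana free within 10:30–19:00: 10:30–11:30, 12:00–12:30, 13:00–14:00, 18:00–18:30.
Ximena ∩ Nikolai: 12:00–13:00, 14:30–16:30, 17:30–18:00.
Ximena ∩ Nikolai ∩ Oksana: 12:00–12:30.
Windows ≥ 30 min: 12:00–12:30.

12:00–12:30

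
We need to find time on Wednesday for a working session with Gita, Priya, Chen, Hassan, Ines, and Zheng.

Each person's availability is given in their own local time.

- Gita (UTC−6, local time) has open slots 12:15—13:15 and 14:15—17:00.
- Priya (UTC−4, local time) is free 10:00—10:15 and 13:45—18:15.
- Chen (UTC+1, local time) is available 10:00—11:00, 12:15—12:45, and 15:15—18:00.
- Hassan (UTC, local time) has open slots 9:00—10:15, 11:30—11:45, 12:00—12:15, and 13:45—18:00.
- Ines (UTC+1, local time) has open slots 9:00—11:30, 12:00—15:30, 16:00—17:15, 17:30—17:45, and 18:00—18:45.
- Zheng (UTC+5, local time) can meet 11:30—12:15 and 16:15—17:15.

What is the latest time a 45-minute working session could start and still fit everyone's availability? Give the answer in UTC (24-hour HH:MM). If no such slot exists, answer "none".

none

Gita → UTC: 18:15–19:15, 20:15–23:00.
Priya → UTC: 14:00–14:15, 17:45–22:15.
Chen → UTC: 09:00–10:00, 11:15–11:45, 14:15–17:00.
Hassan → UTC: 09:00–10:15, 11:30–11:45, 12:00–12:15, 13:45–18:00.
Ines → UTC: 08:00–10:30, 11:00–14:30, 15:00–16:15, 16:30–16:45, 17:00–17:45.
Zheng → UTC: 06:30–07:15, 11:15–12:15.
Gita ∩ Priya: 18:15–19:15, 20:15–22:15.
Gita ∩ Priya ∩ Chen: (none).
Gita ∩ Priya ∩ Chen ∩ Hassan: (none).
Gita ∩ Priya ∩ Chen ∩ Hassan ∩ Ines: (none).
Gita ∩ Priya ∩ Chen ∩ Hassan ∩ Ines ∩ Zheng: (none).
Windows ≥ 45 min: (none).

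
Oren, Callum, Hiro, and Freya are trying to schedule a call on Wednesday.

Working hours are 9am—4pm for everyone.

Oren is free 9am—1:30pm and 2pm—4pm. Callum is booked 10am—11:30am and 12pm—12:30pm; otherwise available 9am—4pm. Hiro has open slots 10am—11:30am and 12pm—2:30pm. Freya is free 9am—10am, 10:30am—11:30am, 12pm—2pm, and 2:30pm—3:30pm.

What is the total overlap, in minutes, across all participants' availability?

Callum free within 09:00–16:00: 09:00–10:00, 11:30–12:00, 12:30–16:00.
Oren ∩ Callum: 09:00–10:00, 11:30–12:00, 12:30–13:30, 14:00–16:00.
Oren ∩ Callum ∩ Hiro: 12:30–13:30, 14:00–14:30.
Oren ∩ Callum ∩ Hiro ∩ Freya: 12:30–13:30.
Total common minutes: 60.

60 minutes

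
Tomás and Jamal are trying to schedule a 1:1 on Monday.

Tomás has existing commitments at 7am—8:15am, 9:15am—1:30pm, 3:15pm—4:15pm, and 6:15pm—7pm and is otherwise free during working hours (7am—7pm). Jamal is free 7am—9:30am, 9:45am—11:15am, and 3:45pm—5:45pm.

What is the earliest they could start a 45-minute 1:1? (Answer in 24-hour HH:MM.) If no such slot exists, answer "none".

08:15

Tomás free within 07:00–19:00: 08:15–09:15, 13:30–15:15, 16:15–18:15.
Tomás ∩ Jamal: 08:15–09:15, 16:15–17:45.
Windows ≥ 45 min: 08:15–09:15, 16:15–17:45.
Earliest such window starts at 08:15.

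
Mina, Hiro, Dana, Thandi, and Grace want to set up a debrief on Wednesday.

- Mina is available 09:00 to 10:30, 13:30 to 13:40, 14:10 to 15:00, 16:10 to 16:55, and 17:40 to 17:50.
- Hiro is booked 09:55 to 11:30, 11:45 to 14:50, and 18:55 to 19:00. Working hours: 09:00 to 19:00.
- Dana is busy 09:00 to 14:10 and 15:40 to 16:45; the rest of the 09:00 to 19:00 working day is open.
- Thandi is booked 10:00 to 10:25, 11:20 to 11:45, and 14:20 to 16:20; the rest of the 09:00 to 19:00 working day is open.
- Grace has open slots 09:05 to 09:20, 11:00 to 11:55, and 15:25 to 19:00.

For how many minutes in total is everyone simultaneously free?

20 minutes

Hiro free within 09:00–19:00: 09:00–09:55, 11:30–11:45, 14:50–18:55.
Dana free within 09:00–19:00: 14:10–15:40, 16:45–19:00.
Thandi free within 09:00–19:00: 09:00–10:00, 10:25–11:20, 11:45–14:20, 16:20–19:00.
Mina ∩ Hiro: 09:00–09:55, 14:50–15:00, 16:10–16:55, 17:40–17:50.
Mina ∩ Hiro ∩ Dana: 14:50–15:00, 16:45–16:55, 17:40–17:50.
Mina ∩ Hiro ∩ Dana ∩ Thandi: 16:45–16:55, 17:40–17:50.
Mina ∩ Hiro ∩ Dana ∩ Thandi ∩ Grace: 16:45–16:55, 17:40–17:50.
Total common minutes: 10 + 10 = 20.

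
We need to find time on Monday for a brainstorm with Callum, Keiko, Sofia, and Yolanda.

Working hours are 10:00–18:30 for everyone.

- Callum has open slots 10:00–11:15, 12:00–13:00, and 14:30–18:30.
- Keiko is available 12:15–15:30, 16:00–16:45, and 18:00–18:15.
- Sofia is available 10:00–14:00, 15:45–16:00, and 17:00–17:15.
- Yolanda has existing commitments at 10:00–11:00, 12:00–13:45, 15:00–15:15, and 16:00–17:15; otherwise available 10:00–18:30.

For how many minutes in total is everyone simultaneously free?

Yolanda free within 10:00–18:30: 11:00–12:00, 13:45–15:00, 15:15–16:00, 17:15–18:30.
Callum ∩ Keiko: 12:15–13:00, 14:30–15:30, 16:00–16:45, 18:00–18:15.
Callum ∩ Keiko ∩ Sofia: 12:15–13:00.
Callum ∩ Keiko ∩ Sofia ∩ Yolanda: (none).
Total common minutes: 0.

0 minutes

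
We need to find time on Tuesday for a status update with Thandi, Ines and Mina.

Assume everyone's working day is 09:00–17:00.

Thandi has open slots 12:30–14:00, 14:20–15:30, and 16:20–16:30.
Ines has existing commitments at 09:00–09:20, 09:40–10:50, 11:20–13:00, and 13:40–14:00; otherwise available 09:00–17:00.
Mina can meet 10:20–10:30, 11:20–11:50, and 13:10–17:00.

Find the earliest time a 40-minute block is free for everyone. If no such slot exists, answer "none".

Ines free within 09:00–17:00: 09:20–09:40, 10:50–11:20, 13:00–13:40, 14:00–17:00.
Thandi ∩ Ines: 13:00–13:40, 14:20–15:30, 16:20–16:30.
Thandi ∩ Ines ∩ Mina: 13:10–13:40, 14:20–15:30, 16:20–16:30.
Windows ≥ 40 min: 14:20–15:30.
Earliest such window starts at 14:20.

14:20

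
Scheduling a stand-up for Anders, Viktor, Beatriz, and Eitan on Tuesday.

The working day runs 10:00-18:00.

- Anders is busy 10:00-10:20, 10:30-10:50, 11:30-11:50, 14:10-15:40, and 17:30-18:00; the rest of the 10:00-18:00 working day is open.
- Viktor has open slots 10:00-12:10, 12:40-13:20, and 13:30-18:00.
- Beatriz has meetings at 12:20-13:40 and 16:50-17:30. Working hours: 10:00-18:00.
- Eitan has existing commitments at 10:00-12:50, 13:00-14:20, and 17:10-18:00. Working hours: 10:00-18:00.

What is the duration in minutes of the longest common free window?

70 minutes

Anders free within 10:00–18:00: 10:20–10:30, 10:50–11:30, 11:50–14:10, 15:40–17:30.
Beatriz free within 10:00–18:00: 10:00–12:20, 13:40–16:50, 17:30–18:00.
Eitan free within 10:00–18:00: 12:50–13:00, 14:20–17:10.
Anders ∩ Viktor: 10:20–10:30, 10:50–11:30, 11:50–12:10, 12:40–13:20, 13:30–14:10, 15:40–17:30.
Anders ∩ Viktor ∩ Beatriz: 10:20–10:30, 10:50–11:30, 11:50–12:10, 13:40–14:10, 15:40–16:50.
Anders ∩ Viktor ∩ Beatriz ∩ Eitan: 15:40–16:50.
Single common window of 70 minutes.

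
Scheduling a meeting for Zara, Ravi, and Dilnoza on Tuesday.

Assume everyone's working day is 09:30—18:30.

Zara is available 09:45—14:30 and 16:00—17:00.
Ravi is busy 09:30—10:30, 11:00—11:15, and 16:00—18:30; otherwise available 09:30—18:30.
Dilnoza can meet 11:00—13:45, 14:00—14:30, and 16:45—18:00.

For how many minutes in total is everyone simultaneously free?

180 minutes

Ravi free within 09:30–18:30: 10:30–11:00, 11:15–16:00.
Zara ∩ Ravi: 10:30–11:00, 11:15–14:30.
Zara ∩ Ravi ∩ Dilnoza: 11:15–13:45, 14:00–14:30.
Total common minutes: 150 + 30 = 180.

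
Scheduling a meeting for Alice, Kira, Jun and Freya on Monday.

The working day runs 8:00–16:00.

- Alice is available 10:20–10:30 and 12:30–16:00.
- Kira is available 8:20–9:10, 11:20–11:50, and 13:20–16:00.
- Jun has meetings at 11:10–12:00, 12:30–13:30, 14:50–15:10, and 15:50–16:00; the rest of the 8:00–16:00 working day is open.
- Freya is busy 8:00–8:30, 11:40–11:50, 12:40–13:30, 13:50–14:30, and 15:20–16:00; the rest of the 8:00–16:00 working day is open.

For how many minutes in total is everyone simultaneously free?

Jun free within 08:00–16:00: 08:00–11:10, 12:00–12:30, 13:30–14:50, 15:10–15:50.
Freya free within 08:00–16:00: 08:30–11:40, 11:50–12:40, 13:30–13:50, 14:30–15:20.
Alice ∩ Kira: 13:20–16:00.
Alice ∩ Kira ∩ Jun: 13:30–14:50, 15:10–15:50.
Alice ∩ Kira ∩ Jun ∩ Freya: 13:30–13:50, 14:30–14:50, 15:10–15:20.
Total common minutes: 20 + 20 + 10 = 50.

50 minutes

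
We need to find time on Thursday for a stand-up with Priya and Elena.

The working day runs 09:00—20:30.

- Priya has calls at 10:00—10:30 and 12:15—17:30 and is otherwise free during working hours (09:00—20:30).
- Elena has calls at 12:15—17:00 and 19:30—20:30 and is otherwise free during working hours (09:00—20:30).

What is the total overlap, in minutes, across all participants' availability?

285 minutes

Priya free within 09:00–20:30: 09:00–10:00, 10:30–12:15, 17:30–20:30.
Elena free within 09:00–20:30: 09:00–12:15, 17:00–19:30.
Priya ∩ Elena: 09:00–10:00, 10:30–12:15, 17:30–19:30.
Total common minutes: 60 + 105 + 120 = 285.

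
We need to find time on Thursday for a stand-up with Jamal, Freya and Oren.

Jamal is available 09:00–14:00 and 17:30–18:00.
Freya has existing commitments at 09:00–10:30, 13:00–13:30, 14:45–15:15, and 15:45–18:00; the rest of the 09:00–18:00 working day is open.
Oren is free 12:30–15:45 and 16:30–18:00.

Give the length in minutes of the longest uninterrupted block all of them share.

Freya free within 09:00–18:00: 10:30–13:00, 13:30–14:45, 15:15–15:45.
Jamal ∩ Freya: 10:30–13:00, 13:30–14:00.
Jamal ∩ Freya ∩ Oren: 12:30–13:00, 13:30–14:00.
Common window lengths: 30, 30 min; longest is 30.

30 minutes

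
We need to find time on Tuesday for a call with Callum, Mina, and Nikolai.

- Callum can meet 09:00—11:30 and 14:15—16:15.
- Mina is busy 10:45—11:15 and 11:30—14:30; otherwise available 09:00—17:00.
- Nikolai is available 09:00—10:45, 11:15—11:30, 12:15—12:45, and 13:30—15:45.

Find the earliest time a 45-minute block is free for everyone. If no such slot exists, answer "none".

Mina free within 09:00–17:00: 09:00–10:45, 11:15–11:30, 14:30–17:00.
Callum ∩ Mina: 09:00–10:45, 11:15–11:30, 14:30–16:15.
Callum ∩ Mina ∩ Nikolai: 09:00–10:45, 11:15–11:30, 14:30–15:45.
Windows ≥ 45 min: 09:00–10:45, 14:30–15:45.
Earliest such window starts at 09:00.

09:00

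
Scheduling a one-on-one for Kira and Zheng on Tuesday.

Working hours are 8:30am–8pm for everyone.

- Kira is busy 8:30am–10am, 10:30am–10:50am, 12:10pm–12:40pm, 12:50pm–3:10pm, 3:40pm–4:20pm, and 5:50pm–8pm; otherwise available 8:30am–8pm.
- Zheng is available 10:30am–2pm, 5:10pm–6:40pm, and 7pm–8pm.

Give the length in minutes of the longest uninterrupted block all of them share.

80 minutes

Kira free within 08:30–20:00: 10:00–10:30, 10:50–12:10, 12:40–12:50, 15:10–15:40, 16:20–17:50.
Kira ∩ Zheng: 10:50–12:10, 12:40–12:50, 17:10–17:50.
Common window lengths: 80, 10, 40 min; longest is 80.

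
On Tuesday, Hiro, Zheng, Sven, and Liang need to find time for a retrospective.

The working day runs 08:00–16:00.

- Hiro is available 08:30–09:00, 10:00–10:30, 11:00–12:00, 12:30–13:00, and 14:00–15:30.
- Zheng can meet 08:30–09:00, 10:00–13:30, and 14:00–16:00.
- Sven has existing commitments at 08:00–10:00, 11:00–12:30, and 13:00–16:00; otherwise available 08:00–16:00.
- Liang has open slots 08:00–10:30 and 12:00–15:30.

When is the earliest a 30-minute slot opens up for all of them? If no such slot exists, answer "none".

Sven free within 08:00–16:00: 10:00–11:00, 12:30–13:00.
Hiro ∩ Zheng: 08:30–09:00, 10:00–10:30, 11:00–12:00, 12:30–13:00, 14:00–15:30.
Hiro ∩ Zheng ∩ Sven: 10:00–10:30, 12:30–13:00.
Hiro ∩ Zheng ∩ Sven ∩ Liang: 10:00–10:30, 12:30–13:00.
Windows ≥ 30 min: 10:00–10:30, 12:30–13:00.
Earliest such window starts at 10:00.

10:00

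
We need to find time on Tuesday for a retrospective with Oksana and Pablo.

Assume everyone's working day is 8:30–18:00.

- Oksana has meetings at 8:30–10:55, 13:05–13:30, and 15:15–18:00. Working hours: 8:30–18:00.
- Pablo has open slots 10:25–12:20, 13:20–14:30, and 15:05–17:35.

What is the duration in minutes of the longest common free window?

85 minutes

Oksana free within 08:30–18:00: 10:55–13:05, 13:30–15:15.
Oksana ∩ Pablo: 10:55–12:20, 13:30–14:30, 15:05–15:15.
Common window lengths: 85, 60, 10 min; longest is 85.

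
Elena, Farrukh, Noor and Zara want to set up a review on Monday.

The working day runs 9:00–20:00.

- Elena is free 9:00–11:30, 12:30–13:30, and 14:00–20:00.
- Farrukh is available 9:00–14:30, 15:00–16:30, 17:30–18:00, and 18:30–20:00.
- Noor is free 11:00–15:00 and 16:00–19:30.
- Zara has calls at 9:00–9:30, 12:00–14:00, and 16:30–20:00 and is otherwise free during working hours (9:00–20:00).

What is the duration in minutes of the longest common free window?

Zara free within 09:00–20:00: 09:30–12:00, 14:00–16:30.
Elena ∩ Farrukh: 09:00–11:30, 12:30–13:30, 14:00–14:30, 15:00–16:30, 17:30–18:00, 18:30–20:00.
Elena ∩ Farrukh ∩ Noor: 11:00–11:30, 12:30–13:30, 14:00–14:30, 16:00–16:30, 17:30–18:00, 18:30–19:30.
Elena ∩ Farrukh ∩ Noor ∩ Zara: 11:00–11:30, 14:00–14:30, 16:00–16:30.
Common window lengths: 30, 30, 30 min; longest is 30.

30 minutes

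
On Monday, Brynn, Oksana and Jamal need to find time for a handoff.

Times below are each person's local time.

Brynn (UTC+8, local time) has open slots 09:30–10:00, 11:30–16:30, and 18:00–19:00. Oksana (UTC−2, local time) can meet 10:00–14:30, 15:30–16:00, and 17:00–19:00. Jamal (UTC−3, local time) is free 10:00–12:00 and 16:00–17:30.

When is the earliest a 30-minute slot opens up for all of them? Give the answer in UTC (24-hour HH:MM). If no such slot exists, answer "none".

Brynn → UTC: 01:30–02:00, 03:30–08:30, 10:00–11:00.
Oksana → UTC: 12:00–16:30, 17:30–18:00, 19:00–21:00.
Jamal → UTC: 13:00–15:00, 19:00–20:30.
Brynn ∩ Oksana: (none).
Brynn ∩ Oksana ∩ Jamal: (none).
Windows ≥ 30 min: (none).

none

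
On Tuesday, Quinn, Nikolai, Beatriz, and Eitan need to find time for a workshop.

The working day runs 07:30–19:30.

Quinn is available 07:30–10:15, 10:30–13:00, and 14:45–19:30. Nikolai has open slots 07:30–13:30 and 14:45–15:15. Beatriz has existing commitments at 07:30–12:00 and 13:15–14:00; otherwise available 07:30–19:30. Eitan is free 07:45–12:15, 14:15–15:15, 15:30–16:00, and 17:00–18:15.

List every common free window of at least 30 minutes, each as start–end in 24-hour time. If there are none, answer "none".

14:45–15:15

Beatriz free within 07:30–19:30: 12:00–13:15, 14:00–19:30.
Quinn ∩ Nikolai: 07:30–10:15, 10:30–13:00, 14:45–15:15.
Quinn ∩ Nikolai ∩ Beatriz: 12:00–13:00, 14:45–15:15.
Quinn ∩ Nikolai ∩ Beatriz ∩ Eitan: 12:00–12:15, 14:45–15:15.
Windows ≥ 30 min: 14:45–15:15.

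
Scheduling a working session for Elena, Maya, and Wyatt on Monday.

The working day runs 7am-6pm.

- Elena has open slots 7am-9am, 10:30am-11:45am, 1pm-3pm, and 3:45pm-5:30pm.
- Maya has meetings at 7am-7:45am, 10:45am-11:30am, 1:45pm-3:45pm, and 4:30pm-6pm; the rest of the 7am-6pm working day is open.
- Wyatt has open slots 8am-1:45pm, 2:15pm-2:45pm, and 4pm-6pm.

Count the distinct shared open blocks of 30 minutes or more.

3

Maya free within 07:00–18:00: 07:45–10:45, 11:30–13:45, 15:45–16:30.
Elena ∩ Maya: 07:45–09:00, 10:30–10:45, 11:30–11:45, 13:00–13:45, 15:45–16:30.
Elena ∩ Maya ∩ Wyatt: 08:00–09:00, 10:30–10:45, 11:30–11:45, 13:00–13:45, 16:00–16:30.
Windows ≥ 30 min: 08:00–09:00, 13:00–13:45, 16:00–16:30.
That's 3 windows.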